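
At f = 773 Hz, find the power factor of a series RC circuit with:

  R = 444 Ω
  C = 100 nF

Step 1 — Angular frequency: ω = 2π·f = 2π·773 = 4857 rad/s.
Step 2 — Component impedances:
  R: Z = R = 444 Ω
  C: Z = 1/(jωC) = -j/(ω·C) = 0 - j2059 Ω
Step 3 — Series combination: Z_total = R + C = 444 - j2059 Ω = 2106∠-77.8° Ω.
Step 4 — Power factor: PF = cos(φ) = Re(Z)/|Z| = 444/2106 = 0.2108.
Step 5 — Type: Im(Z) = -2059 ⇒ leading (phase φ = -77.8°).

PF = 0.2108 (leading, φ = -77.8°)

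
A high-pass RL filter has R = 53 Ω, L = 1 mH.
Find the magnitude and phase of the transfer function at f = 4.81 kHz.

Step 1 — Angular frequency: ω = 2π·4810 = 3.022e+04 rad/s.
Step 2 — Transfer function: H(jω) = jωL/(R + jωL).
Step 3 — Numerator jωL = j·30.22; denominator R + jωL = 53 + j30.22.
Step 4 — H = 0.2454 + j0.4303.
Step 5 — Magnitude: |H| = 0.4954 (-6.1 dB); phase: φ = 60.3°.

|H| = 0.4954 (-6.1 dB), φ = 60.3°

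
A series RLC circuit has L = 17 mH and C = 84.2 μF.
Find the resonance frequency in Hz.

Step 1 — Resonance condition Im(Z)=0 gives ω₀ = 1/√(LC).
Step 2 — ω₀ = 1/√(0.017·8.42e-05) = 835.8 rad/s.
Step 3 — f₀ = ω₀/(2π) = 133 Hz.

f₀ = 133 Hz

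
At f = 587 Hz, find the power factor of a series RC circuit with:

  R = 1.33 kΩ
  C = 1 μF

Step 1 — Angular frequency: ω = 2π·f = 2π·587 = 3688 rad/s.
Step 2 — Component impedances:
  R: Z = R = 1330 Ω
  C: Z = 1/(jωC) = -j/(ω·C) = 0 - j271.1 Ω
Step 3 — Series combination: Z_total = R + C = 1330 - j271.1 Ω = 1357∠-11.5° Ω.
Step 4 — Power factor: PF = cos(φ) = Re(Z)/|Z| = 1330/1357.4 = 0.9798.
Step 5 — Type: Im(Z) = -271.1 ⇒ leading (phase φ = -11.5°).

PF = 0.9798 (leading, φ = -11.5°)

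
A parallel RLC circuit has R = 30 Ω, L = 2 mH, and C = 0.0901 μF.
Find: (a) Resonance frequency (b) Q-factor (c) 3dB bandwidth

Step 1 — Resonance: ω₀ = 1/√(LC) = 1/√(0.002·9.01e-08) = 7.449e+04 rad/s.
Step 2 — f₀ = ω₀/(2π) = 1.186e+04 Hz.
Step 3 — Parallel Q: Q = R/(ω₀L) = 30/(7.449e+04·0.002) = 0.2014.
Step 4 — Bandwidth: Δω = ω₀/Q = 3.7e+05 rad/s; BW = Δω/(2π) = 5.888e+04 Hz.

(a) f₀ = 1.186e+04 Hz  (b) Q = 0.2014  (c) BW = 5.888e+04 Hz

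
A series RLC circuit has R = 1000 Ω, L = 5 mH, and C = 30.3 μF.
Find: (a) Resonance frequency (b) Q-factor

Step 1 — Resonance condition Im(Z)=0 gives ω₀ = 1/√(LC).
Step 2 — ω₀ = 1/√(0.005·3.03e-05) = 2569 rad/s.
Step 3 — f₀ = ω₀/(2π) = 408.9 Hz.
Step 4 — Series Q: Q = ω₀L/R = 2569·0.005/1000 = 0.01285.

(a) f₀ = 408.9 Hz  (b) Q = 0.01285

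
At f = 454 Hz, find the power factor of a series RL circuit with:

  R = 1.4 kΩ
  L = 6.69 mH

Step 1 — Angular frequency: ω = 2π·f = 2π·454 = 2853 rad/s.
Step 2 — Component impedances:
  R: Z = R = 1400 Ω
  L: Z = jωL = j·2853·0.00669 = 0 + j19.08 Ω
Step 3 — Series combination: Z_total = R + L = 1400 + j19.08 Ω = 1400∠0.8° Ω.
Step 4 — Power factor: PF = cos(φ) = Re(Z)/|Z| = 1400/1400.1 = 0.9999.
Step 5 — Type: Im(Z) = 19.08 ⇒ lagging (phase φ = 0.8°).

PF = 0.9999 (lagging, φ = 0.8°)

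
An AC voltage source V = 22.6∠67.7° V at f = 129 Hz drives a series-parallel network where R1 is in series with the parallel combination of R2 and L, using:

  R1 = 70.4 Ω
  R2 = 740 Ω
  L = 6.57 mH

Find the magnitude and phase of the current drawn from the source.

Step 1 — Angular frequency: ω = 2π·f = 2π·129 = 810.5 rad/s.
Step 2 — Component impedances:
  R1: Z = R = 70.4 Ω
  R2: Z = R = 740 Ω
  L: Z = jωL = j·810.5·0.00657 = 0 + j5.325 Ω
Step 3 — Parallel branch: R2 || L = 1/(1/R2 + 1/L) = 0.03832 + j5.325 Ω.
Step 4 — Series with R1: Z_total = R1 + (R2 || L) = 70.44 + j5.325 Ω = 70.64∠4.3° Ω.
Step 5 — Source phasor: V = 22.6∠67.7° V = 8.576 + j20.91 V.
Step 6 — Ohm's law: I = V / Z_total = (8.576 + j20.91) / (70.44 + j5.325) = 0.1434 + j0.286 A.
Step 7 — Convert to polar: |I| = 0.3199 A, ∠I = 63.4°.

I = 0.3199∠63.4° A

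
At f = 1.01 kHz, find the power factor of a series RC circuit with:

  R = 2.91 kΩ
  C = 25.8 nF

Step 1 — Angular frequency: ω = 2π·f = 2π·1010 = 6346 rad/s.
Step 2 — Component impedances:
  R: Z = R = 2910 Ω
  C: Z = 1/(jωC) = -j/(ω·C) = 0 - j6108 Ω
Step 3 — Series combination: Z_total = R + C = 2910 - j6108 Ω = 6766∠-64.5° Ω.
Step 4 — Power factor: PF = cos(φ) = Re(Z)/|Z| = 2910/6766 = 0.4301.
Step 5 — Type: Im(Z) = -6108 ⇒ leading (phase φ = -64.5°).

PF = 0.4301 (leading, φ = -64.5°)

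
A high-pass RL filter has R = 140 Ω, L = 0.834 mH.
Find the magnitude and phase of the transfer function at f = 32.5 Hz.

Step 1 — Angular frequency: ω = 2π·32.5 = 204.2 rad/s.
Step 2 — Transfer function: H(jω) = jωL/(R + jωL).
Step 3 — Numerator jωL = j·0.1703; denominator R + jωL = 140 + j0.1703.
Step 4 — H = 1.48e-06 + j0.001216.
Step 5 — Magnitude: |H| = 0.001216 (-58.3 dB); phase: φ = 89.9°.

|H| = 0.001216 (-58.3 dB), φ = 89.9°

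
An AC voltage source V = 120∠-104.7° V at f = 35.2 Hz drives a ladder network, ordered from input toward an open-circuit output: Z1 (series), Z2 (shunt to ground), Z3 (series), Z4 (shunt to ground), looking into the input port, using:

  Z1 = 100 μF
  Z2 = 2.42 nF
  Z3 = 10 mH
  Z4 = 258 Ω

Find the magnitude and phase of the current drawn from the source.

Step 1 — Angular frequency: ω = 2π·f = 2π·35.2 = 221.2 rad/s.
Step 2 — Component impedances:
  Z1: Z = 1/(jωC) = -j/(ω·C) = 0 - j45.21 Ω
  Z2: Z = 1/(jωC) = -j/(ω·C) = 0 - j1.868e+06 Ω
  Z3: Z = jωL = j·221.2·0.01 = 0 + j2.212 Ω
  Z4: Z = R = 258 Ω
Step 3 — Ladder network (open output): work backward from the far end, alternating series and parallel combinations. Z_in = 258 - j43.04 Ω = 261.6∠-9.5° Ω.
Step 4 — Source phasor: V = 120∠-104.7° V = -30.45 - j116.1 V.
Step 5 — Ohm's law: I = V / Z_total = (-30.45 - j116.1) / (258 - j43.04) = -0.04181 - j0.4569 A.
Step 6 — Convert to polar: |I| = 0.4588 A, ∠I = -95.2°.

I = 0.4588∠-95.2° A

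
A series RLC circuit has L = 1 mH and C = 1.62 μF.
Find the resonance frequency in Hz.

Step 1 — Resonance condition Im(Z)=0 gives ω₀ = 1/√(LC).
Step 2 — ω₀ = 1/√(0.001·1.62e-06) = 2.485e+04 rad/s.
Step 3 — f₀ = ω₀/(2π) = 3954 Hz.

f₀ = 3954 Hz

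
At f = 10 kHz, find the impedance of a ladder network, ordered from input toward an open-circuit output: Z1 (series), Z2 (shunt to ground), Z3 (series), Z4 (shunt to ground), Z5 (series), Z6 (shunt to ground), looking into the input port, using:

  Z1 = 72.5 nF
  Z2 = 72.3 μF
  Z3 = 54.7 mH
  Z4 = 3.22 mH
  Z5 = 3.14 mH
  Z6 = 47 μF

Step 1 — Angular frequency: ω = 2π·f = 2π·1e+04 = 6.283e+04 rad/s.
Step 2 — Component impedances:
  Z1: Z = 1/(jωC) = -j/(ω·C) = 0 - j219.5 Ω
  Z2: Z = 1/(jωC) = -j/(ω·C) = 0 - j0.2201 Ω
  Z3: Z = jωL = j·6.283e+04·0.0547 = 0 + j3437 Ω
  Z4: Z = jωL = j·6.283e+04·0.00322 = 0 + j202.3 Ω
  Z5: Z = jωL = j·6.283e+04·0.00314 = 0 + j197.3 Ω
  Z6: Z = 1/(jωC) = -j/(ω·C) = 0 - j0.3386 Ω
Step 3 — Ladder network (open output): work backward from the far end, alternating series and parallel combinations. Z_in = 0 - j219.7 Ω = 219.7∠-90.0° Ω.

Z = 0 - j219.7 Ω = 219.7∠-90.0° Ω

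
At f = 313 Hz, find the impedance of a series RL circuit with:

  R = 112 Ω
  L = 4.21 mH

Step 1 — Angular frequency: ω = 2π·f = 2π·313 = 1967 rad/s.
Step 2 — Component impedances:
  R: Z = R = 112 Ω
  L: Z = jωL = j·1967·0.00421 = 0 + j8.28 Ω
Step 3 — Series combination: Z_total = R + L = 112 + j8.28 Ω = 112.3∠4.2° Ω.

Z = 112 + j8.28 Ω = 112.3∠4.2° Ω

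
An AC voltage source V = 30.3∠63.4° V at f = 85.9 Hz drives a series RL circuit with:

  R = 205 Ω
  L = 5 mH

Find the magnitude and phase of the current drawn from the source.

Step 1 — Angular frequency: ω = 2π·f = 2π·85.9 = 539.7 rad/s.
Step 2 — Component impedances:
  R: Z = R = 205 Ω
  L: Z = jωL = j·539.7·0.005 = 0 + j2.699 Ω
Step 3 — Series combination: Z_total = R + L = 205 + j2.699 Ω = 205∠0.8° Ω.
Step 4 — Source phasor: V = 30.3∠63.4° V = 13.57 + j27.09 V.
Step 5 — Ohm's law: I = V / Z_total = (13.57 + j27.09) / (205 + j2.699) = 0.06791 + j0.1313 A.
Step 6 — Convert to polar: |I| = 0.1478 A, ∠I = 62.6°.

I = 0.1478∠62.6° A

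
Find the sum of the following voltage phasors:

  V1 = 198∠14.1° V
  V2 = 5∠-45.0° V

Step 1 — Convert each phasor to rectangular form:
  V1 = 198·(cos(14.1°) + j·sin(14.1°)) = 192 + j48.24 V
  V2 = 5·(cos(-45.0°) + j·sin(-45.0°)) = 3.536 - j3.536 V
Step 2 — Sum components: V_total = 195.6 + j44.7 V.
Step 3 — Convert to polar: |V_total| = 200.6 V, ∠V_total = 12.9°.

V_total = 200.6∠12.9° V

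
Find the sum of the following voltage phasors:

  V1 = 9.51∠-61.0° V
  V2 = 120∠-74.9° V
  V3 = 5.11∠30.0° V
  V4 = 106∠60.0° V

Step 1 — Convert each phasor to rectangular form:
  V1 = 9.51·(cos(-61.0°) + j·sin(-61.0°)) = 4.611 - j8.318 V
  V2 = 120·(cos(-74.9°) + j·sin(-74.9°)) = 31.26 - j115.9 V
  V3 = 5.11·(cos(30.0°) + j·sin(30.0°)) = 4.425 + j2.555 V
  V4 = 106·(cos(60.0°) + j·sin(60.0°)) = 53 + j91.8 V
Step 2 — Sum components: V_total = 93.3 - j29.82 V.
Step 3 — Convert to polar: |V_total| = 97.95 V, ∠V_total = -17.7°.

V_total = 97.95∠-17.7° V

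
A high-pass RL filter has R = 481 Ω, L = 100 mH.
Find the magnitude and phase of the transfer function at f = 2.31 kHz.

Step 1 — Angular frequency: ω = 2π·2310 = 1.451e+04 rad/s.
Step 2 — Transfer function: H(jω) = jωL/(R + jωL).
Step 3 — Numerator jωL = j·1451; denominator R + jωL = 481 + j1451.
Step 4 — H = 0.901 + j0.2986.
Step 5 — Magnitude: |H| = 0.9492 (-0.5 dB); phase: φ = 18.3°.

|H| = 0.9492 (-0.5 dB), φ = 18.3°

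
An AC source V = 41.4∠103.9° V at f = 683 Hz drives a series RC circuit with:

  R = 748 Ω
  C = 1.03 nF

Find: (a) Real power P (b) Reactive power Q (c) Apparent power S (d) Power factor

Step 1 — Angular frequency: ω = 2π·f = 2π·683 = 4291 rad/s.
Step 2 — Component impedances:
  R: Z = R = 748 Ω
  C: Z = 1/(jωC) = -j/(ω·C) = 0 - j2.262e+05 Ω
Step 3 — Series combination: Z_total = R + C = 748 - j2.262e+05 Ω = 2.262e+05∠-89.8° Ω.
Step 4 — Source phasor: V = 41.4∠103.9° V = -9.945 + j40.19 V.
Step 5 — Current: I = V / Z = -0.0001778 - j4.337e-05 A = 0.000183∠-166.3° A.
Step 6 — Complex power: S = V·I* = 2.505e-05 - j0.007576 VA.
Step 7 — Real power: P = Re(S) = 2.505e-05 W.
Step 8 — Reactive power: Q = Im(S) = -0.007576 VAR.
Step 9 — Apparent power: |S| = 0.007576 VA.
Step 10 — Power factor: PF = P/|S| = 0.003306 (leading).

(a) P = 2.505e-05 W  (b) Q = -0.007576 VAR  (c) S = 0.007576 VA  (d) PF = 0.003306 (leading)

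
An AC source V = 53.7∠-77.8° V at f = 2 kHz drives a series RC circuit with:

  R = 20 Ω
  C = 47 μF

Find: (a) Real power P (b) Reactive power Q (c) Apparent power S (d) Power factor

Step 1 — Angular frequency: ω = 2π·f = 2π·2000 = 1.257e+04 rad/s.
Step 2 — Component impedances:
  R: Z = R = 20 Ω
  C: Z = 1/(jωC) = -j/(ω·C) = 0 - j1.693 Ω
Step 3 — Series combination: Z_total = R + C = 20 - j1.693 Ω = 20.07∠-4.8° Ω.
Step 4 — Source phasor: V = 53.7∠-77.8° V = 11.35 - j52.49 V.
Step 5 — Current: I = V / Z = 0.784 - j2.558 A = 2.675∠-73.0° A.
Step 6 — Complex power: S = V·I* = 143.2 - j12.12 VA.
Step 7 — Real power: P = Re(S) = 143.2 W.
Step 8 — Reactive power: Q = Im(S) = -12.12 VAR.
Step 9 — Apparent power: |S| = 143.7 VA.
Step 10 — Power factor: PF = P/|S| = 0.9964 (leading).

(a) P = 143.2 W  (b) Q = -12.12 VAR  (c) S = 143.7 VA  (d) PF = 0.9964 (leading)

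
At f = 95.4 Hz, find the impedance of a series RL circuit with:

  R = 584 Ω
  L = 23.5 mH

Step 1 — Angular frequency: ω = 2π·f = 2π·95.4 = 599.4 rad/s.
Step 2 — Component impedances:
  R: Z = R = 584 Ω
  L: Z = jωL = j·599.4·0.0235 = 0 + j14.09 Ω
Step 3 — Series combination: Z_total = R + L = 584 + j14.09 Ω = 584.2∠1.4° Ω.

Z = 584 + j14.09 Ω = 584.2∠1.4° Ω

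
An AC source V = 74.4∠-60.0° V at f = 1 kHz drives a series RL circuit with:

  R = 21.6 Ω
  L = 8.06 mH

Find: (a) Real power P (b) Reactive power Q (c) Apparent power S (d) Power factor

Step 1 — Angular frequency: ω = 2π·f = 2π·1000 = 6283 rad/s.
Step 2 — Component impedances:
  R: Z = R = 21.6 Ω
  L: Z = jωL = j·6283·0.00806 = 0 + j50.64 Ω
Step 3 — Series combination: Z_total = R + L = 21.6 + j50.64 Ω = 55.06∠66.9° Ω.
Step 4 — Source phasor: V = 74.4∠-60.0° V = 37.2 - j64.43 V.
Step 5 — Current: I = V / Z = -0.8114 - j1.081 A = 1.351∠-126.9° A.
Step 6 — Complex power: S = V·I* = 39.44 + j92.48 VA.
Step 7 — Real power: P = Re(S) = 39.44 W.
Step 8 — Reactive power: Q = Im(S) = 92.48 VAR.
Step 9 — Apparent power: |S| = 100.5 VA.
Step 10 — Power factor: PF = P/|S| = 0.3923 (lagging).

(a) P = 39.44 W  (b) Q = 92.48 VAR  (c) S = 100.5 VA  (d) PF = 0.3923 (lagging)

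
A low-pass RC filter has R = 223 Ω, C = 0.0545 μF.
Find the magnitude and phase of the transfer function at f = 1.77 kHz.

Step 1 — Angular frequency: ω = 2π·1770 = 1.112e+04 rad/s.
Step 2 — Transfer function: H(jω) = 1/(1 + jωRC).
Step 3 — Denominator: 1 + jωRC = 1 + j·1.112e+04·223·5.45e-08 = 1 + j0.1352.
Step 4 — H = 0.9821 - j0.1327.
Step 5 — Magnitude: |H| = 0.991 (-0.1 dB); phase: φ = -7.7°.

|H| = 0.991 (-0.1 dB), φ = -7.7°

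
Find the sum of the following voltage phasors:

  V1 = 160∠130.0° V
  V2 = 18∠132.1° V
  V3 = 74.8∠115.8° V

Step 1 — Convert each phasor to rectangular form:
  V1 = 160·(cos(130.0°) + j·sin(130.0°)) = -102.8 + j122.6 V
  V2 = 18·(cos(132.1°) + j·sin(132.1°)) = -12.07 + j13.36 V
  V3 = 74.8·(cos(115.8°) + j·sin(115.8°)) = -32.56 + j67.34 V
Step 2 — Sum components: V_total = -147.5 + j203.3 V.
Step 3 — Convert to polar: |V_total| = 251.1 V, ∠V_total = 126.0°.

V_total = 251.1∠126.0° V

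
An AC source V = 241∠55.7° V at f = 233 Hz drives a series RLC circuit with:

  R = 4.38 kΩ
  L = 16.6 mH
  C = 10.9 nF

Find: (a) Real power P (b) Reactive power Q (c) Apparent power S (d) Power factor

Step 1 — Angular frequency: ω = 2π·f = 2π·233 = 1464 rad/s.
Step 2 — Component impedances:
  R: Z = R = 4380 Ω
  L: Z = jωL = j·1464·0.0166 = 0 + j24.3 Ω
  C: Z = 1/(jωC) = -j/(ω·C) = 0 - j6.267e+04 Ω
Step 3 — Series combination: Z_total = R + L + C = 4380 - j6.264e+04 Ω = 6.28e+04∠-86.0° Ω.
Step 4 — Source phasor: V = 241∠55.7° V = 135.8 + j199.1 V.
Step 5 — Current: I = V / Z = -0.003012 + j0.002379 A = 0.003838∠141.7° A.
Step 6 — Complex power: S = V·I* = 0.06451 - j0.9227 VA.
Step 7 — Real power: P = Re(S) = 0.06451 W.
Step 8 — Reactive power: Q = Im(S) = -0.9227 VAR.
Step 9 — Apparent power: |S| = 0.9249 VA.
Step 10 — Power factor: PF = P/|S| = 0.06975 (leading).

(a) P = 0.06451 W  (b) Q = -0.9227 VAR  (c) S = 0.9249 VA  (d) PF = 0.06975 (leading)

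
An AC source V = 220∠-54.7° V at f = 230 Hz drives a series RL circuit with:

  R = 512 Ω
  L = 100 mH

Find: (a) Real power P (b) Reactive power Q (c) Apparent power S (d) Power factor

Step 1 — Angular frequency: ω = 2π·f = 2π·230 = 1445 rad/s.
Step 2 — Component impedances:
  R: Z = R = 512 Ω
  L: Z = jωL = j·1445·0.1 = 0 + j144.5 Ω
Step 3 — Series combination: Z_total = R + L = 512 + j144.5 Ω = 532∠15.8° Ω.
Step 4 — Source phasor: V = 220∠-54.7° V = 127.1 - j179.6 V.
Step 5 — Current: I = V / Z = 0.1383 - j0.3897 A = 0.4135∠-70.5° A.
Step 6 — Complex power: S = V·I* = 87.56 + j24.71 VA.
Step 7 — Real power: P = Re(S) = 87.56 W.
Step 8 — Reactive power: Q = Im(S) = 24.71 VAR.
Step 9 — Apparent power: |S| = 90.98 VA.
Step 10 — Power factor: PF = P/|S| = 0.9624 (lagging).

(a) P = 87.56 W  (b) Q = 24.71 VAR  (c) S = 90.98 VA  (d) PF = 0.9624 (lagging)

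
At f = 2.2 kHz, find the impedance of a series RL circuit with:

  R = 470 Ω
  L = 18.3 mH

Step 1 — Angular frequency: ω = 2π·f = 2π·2200 = 1.382e+04 rad/s.
Step 2 — Component impedances:
  R: Z = R = 470 Ω
  L: Z = jωL = j·1.382e+04·0.0183 = 0 + j253 Ω
Step 3 — Series combination: Z_total = R + L = 470 + j253 Ω = 533.8∠28.3° Ω.

Z = 470 + j253 Ω = 533.8∠28.3° Ω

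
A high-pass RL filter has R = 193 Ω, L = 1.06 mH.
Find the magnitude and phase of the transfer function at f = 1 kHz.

Step 1 — Angular frequency: ω = 2π·1000 = 6283 rad/s.
Step 2 — Transfer function: H(jω) = jωL/(R + jωL).
Step 3 — Numerator jωL = j·6.66; denominator R + jωL = 193 + j6.66.
Step 4 — H = 0.001189 + j0.03447.
Step 5 — Magnitude: |H| = 0.03449 (-29.2 dB); phase: φ = 88.0°.

|H| = 0.03449 (-29.2 dB), φ = 88.0°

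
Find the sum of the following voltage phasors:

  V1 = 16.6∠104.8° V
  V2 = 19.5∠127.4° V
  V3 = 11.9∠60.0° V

Step 1 — Convert each phasor to rectangular form:
  V1 = 16.6·(cos(104.8°) + j·sin(104.8°)) = -4.24 + j16.05 V
  V2 = 19.5·(cos(127.4°) + j·sin(127.4°)) = -11.84 + j15.49 V
  V3 = 11.9·(cos(60.0°) + j·sin(60.0°)) = 5.95 + j10.31 V
Step 2 — Sum components: V_total = -10.13 + j41.85 V.
Step 3 — Convert to polar: |V_total| = 43.06 V, ∠V_total = 103.6°.

V_total = 43.06∠103.6° V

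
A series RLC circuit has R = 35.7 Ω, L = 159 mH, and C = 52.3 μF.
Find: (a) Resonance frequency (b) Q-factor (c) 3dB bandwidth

Step 1 — Resonance condition Im(Z)=0 gives ω₀ = 1/√(LC).
Step 2 — ω₀ = 1/√(0.159·5.23e-05) = 346.8 rad/s.
Step 3 — f₀ = ω₀/(2π) = 55.19 Hz.
Step 4 — Series Q: Q = ω₀L/R = 346.8·0.159/35.7 = 1.544.
Step 5 — 3dB bandwidth: Δω = ω₀/Q = 224.5 rad/s; BW = Δω/(2π) = 35.73 Hz.

(a) f₀ = 55.19 Hz  (b) Q = 1.544  (c) BW = 35.73 Hz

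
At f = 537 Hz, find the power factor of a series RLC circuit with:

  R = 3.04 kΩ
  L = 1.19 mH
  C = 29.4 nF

Step 1 — Angular frequency: ω = 2π·f = 2π·537 = 3374 rad/s.
Step 2 — Component impedances:
  R: Z = R = 3040 Ω
  L: Z = jωL = j·3374·0.00119 = 0 + j4.015 Ω
  C: Z = 1/(jωC) = -j/(ω·C) = 0 - j1.008e+04 Ω
Step 3 — Series combination: Z_total = R + L + C = 3040 - j1.008e+04 Ω = 1.053e+04∠-73.2° Ω.
Step 4 — Power factor: PF = cos(φ) = Re(Z)/|Z| = 3040/10525 = 0.2888.
Step 5 — Type: Im(Z) = -1.008e+04 ⇒ leading (phase φ = -73.2°).

PF = 0.2888 (leading, φ = -73.2°)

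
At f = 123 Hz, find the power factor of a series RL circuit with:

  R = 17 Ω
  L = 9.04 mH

Step 1 — Angular frequency: ω = 2π·f = 2π·123 = 772.8 rad/s.
Step 2 — Component impedances:
  R: Z = R = 17 Ω
  L: Z = jωL = j·772.8·0.00904 = 0 + j6.986 Ω
Step 3 — Series combination: Z_total = R + L = 17 + j6.986 Ω = 18.38∠22.3° Ω.
Step 4 — Power factor: PF = cos(φ) = Re(Z)/|Z| = 17/18.38 = 0.9249.
Step 5 — Type: Im(Z) = 6.986 ⇒ lagging (phase φ = 22.3°).

PF = 0.9249 (lagging, φ = 22.3°)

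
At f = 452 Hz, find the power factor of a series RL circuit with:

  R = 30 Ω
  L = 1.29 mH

Step 1 — Angular frequency: ω = 2π·f = 2π·452 = 2840 rad/s.
Step 2 — Component impedances:
  R: Z = R = 30 Ω
  L: Z = jωL = j·2840·0.00129 = 0 + j3.664 Ω
Step 3 — Series combination: Z_total = R + L = 30 + j3.664 Ω = 30.22∠7.0° Ω.
Step 4 — Power factor: PF = cos(φ) = Re(Z)/|Z| = 30/30.223 = 0.9926.
Step 5 — Type: Im(Z) = 3.664 ⇒ lagging (phase φ = 7.0°).

PF = 0.9926 (lagging, φ = 7.0°)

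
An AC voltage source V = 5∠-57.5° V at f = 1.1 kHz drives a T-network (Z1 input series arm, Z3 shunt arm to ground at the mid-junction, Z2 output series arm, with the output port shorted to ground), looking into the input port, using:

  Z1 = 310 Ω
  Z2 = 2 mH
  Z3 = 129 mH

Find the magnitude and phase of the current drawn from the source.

Step 1 — Angular frequency: ω = 2π·f = 2π·1100 = 6912 rad/s.
Step 2 — Component impedances:
  Z1: Z = R = 310 Ω
  Z2: Z = jωL = j·6912·0.002 = 0 + j13.82 Ω
  Z3: Z = jωL = j·6912·0.129 = 0 + j891.6 Ω
Step 3 — With the output port shorted to ground, the output series arm Z2 runs from the junction to ground; the shunt arm Z3 also runs from the junction to ground. They appear in parallel: Z3 || Z2 = 0 + j13.61 Ω.
Step 4 — Series with input arm Z1: Z_in = Z1 + (Z3 || Z2) = 310 + j13.61 Ω = 310.3∠2.5° Ω.
Step 5 — Source phasor: V = 5∠-57.5° V = 2.686 - j4.217 V.
Step 6 — Ohm's law: I = V / Z_total = (2.686 - j4.217) / (310 + j13.61) = 0.008053 - j0.01396 A.
Step 7 — Convert to polar: |I| = 0.01611 A, ∠I = -60.0°.

I = 0.01611∠-60.0° A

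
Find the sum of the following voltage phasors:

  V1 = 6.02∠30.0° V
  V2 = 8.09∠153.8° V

Step 1 — Convert each phasor to rectangular form:
  V1 = 6.02·(cos(30.0°) + j·sin(30.0°)) = 5.213 + j3.01 V
  V2 = 8.09·(cos(153.8°) + j·sin(153.8°)) = -7.259 + j3.572 V
Step 2 — Sum components: V_total = -2.045 + j6.582 V.
Step 3 — Convert to polar: |V_total| = 6.892 V, ∠V_total = 107.3°.

V_total = 6.892∠107.3° V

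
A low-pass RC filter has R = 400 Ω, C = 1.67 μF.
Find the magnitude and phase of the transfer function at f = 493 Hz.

Step 1 — Angular frequency: ω = 2π·493 = 3098 rad/s.
Step 2 — Transfer function: H(jω) = 1/(1 + jωRC).
Step 3 — Denominator: 1 + jωRC = 1 + j·3098·400·1.67e-06 = 1 + j2.069.
Step 4 — H = 0.1893 - j0.3918.
Step 5 — Magnitude: |H| = 0.4351 (-7.2 dB); phase: φ = -64.2°.

|H| = 0.4351 (-7.2 dB), φ = -64.2°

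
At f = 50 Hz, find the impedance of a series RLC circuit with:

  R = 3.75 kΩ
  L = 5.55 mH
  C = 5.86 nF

Step 1 — Angular frequency: ω = 2π·f = 2π·50 = 314.2 rad/s.
Step 2 — Component impedances:
  R: Z = R = 3750 Ω
  L: Z = jωL = j·314.2·0.00555 = 0 + j1.744 Ω
  C: Z = 1/(jωC) = -j/(ω·C) = 0 - j5.432e+05 Ω
Step 3 — Series combination: Z_total = R + L + C = 3750 - j5.432e+05 Ω = 5.432e+05∠-89.6° Ω.

Z = 3750 - j5.432e+05 Ω = 5.432e+05∠-89.6° Ω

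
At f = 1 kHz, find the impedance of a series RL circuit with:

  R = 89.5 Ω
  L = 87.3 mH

Step 1 — Angular frequency: ω = 2π·f = 2π·1000 = 6283 rad/s.
Step 2 — Component impedances:
  R: Z = R = 89.5 Ω
  L: Z = jωL = j·6283·0.0873 = 0 + j548.5 Ω
Step 3 — Series combination: Z_total = R + L = 89.5 + j548.5 Ω = 555.8∠80.7° Ω.

Z = 89.5 + j548.5 Ω = 555.8∠80.7° Ω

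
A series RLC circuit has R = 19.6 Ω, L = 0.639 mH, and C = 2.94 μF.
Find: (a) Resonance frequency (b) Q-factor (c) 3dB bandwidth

Step 1 — Resonance: ω₀ = 1/√(LC) = 1/√(0.000639·2.94e-06) = 2.307e+04 rad/s.
Step 2 — f₀ = ω₀/(2π) = 3672 Hz.
Step 3 — Series Q: Q = ω₀L/R = 2.307e+04·0.000639/19.6 = 0.7522.
Step 4 — Bandwidth: Δω = ω₀/Q = 3.067e+04 rad/s; BW = Δω/(2π) = 4882 Hz.

(a) f₀ = 3672 Hz  (b) Q = 0.7522  (c) BW = 4882 Hz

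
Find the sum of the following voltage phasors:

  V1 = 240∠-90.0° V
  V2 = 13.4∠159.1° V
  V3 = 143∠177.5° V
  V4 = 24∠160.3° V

Step 1 — Convert each phasor to rectangular form:
  V1 = 240·(cos(-90.0°) + j·sin(-90.0°)) = 0 - j240 V
  V2 = 13.4·(cos(159.1°) + j·sin(159.1°)) = -12.52 + j4.78 V
  V3 = 143·(cos(177.5°) + j·sin(177.5°)) = -142.9 + j6.238 V
  V4 = 24·(cos(160.3°) + j·sin(160.3°)) = -22.6 + j8.09 V
Step 2 — Sum components: V_total = -178 - j220.9 V.
Step 3 — Convert to polar: |V_total| = 283.7 V, ∠V_total = -128.9°.

V_total = 283.7∠-128.9° V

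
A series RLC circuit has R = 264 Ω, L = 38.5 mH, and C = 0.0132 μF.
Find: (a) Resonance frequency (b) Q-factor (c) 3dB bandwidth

Step 1 — Resonance: ω₀ = 1/√(LC) = 1/√(0.0385·1.32e-08) = 4.436e+04 rad/s.
Step 2 — f₀ = ω₀/(2π) = 7060 Hz.
Step 3 — Series Q: Q = ω₀L/R = 4.436e+04·0.0385/264 = 6.469.
Step 4 — Bandwidth: Δω = ω₀/Q = 6857 rad/s; BW = Δω/(2π) = 1091 Hz.

(a) f₀ = 7060 Hz  (b) Q = 6.469  (c) BW = 1091 Hz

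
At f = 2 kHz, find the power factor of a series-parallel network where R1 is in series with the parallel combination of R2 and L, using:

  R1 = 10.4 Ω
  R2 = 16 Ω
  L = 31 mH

Step 1 — Angular frequency: ω = 2π·f = 2π·2000 = 1.257e+04 rad/s.
Step 2 — Component impedances:
  R1: Z = R = 10.4 Ω
  R2: Z = R = 16 Ω
  L: Z = jωL = j·1.257e+04·0.031 = 0 + j389.6 Ω
Step 3 — Parallel branch: R2 || L = 1/(1/R2 + 1/L) = 15.97 + j0.656 Ω.
Step 4 — Series with R1: Z_total = R1 + (R2 || L) = 26.37 + j0.656 Ω = 26.38∠1.4° Ω.
Step 5 — Power factor: PF = cos(φ) = Re(Z)/|Z| = 26.373/26.381 = 0.9997.
Step 6 — Type: Im(Z) = 0.656 ⇒ lagging (phase φ = 1.4°).

PF = 0.9997 (lagging, φ = 1.4°)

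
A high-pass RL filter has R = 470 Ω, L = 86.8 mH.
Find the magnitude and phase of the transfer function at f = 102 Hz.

Step 1 — Angular frequency: ω = 2π·102 = 640.9 rad/s.
Step 2 — Transfer function: H(jω) = jωL/(R + jωL).
Step 3 — Numerator jωL = j·55.63; denominator R + jωL = 470 + j55.63.
Step 4 — H = 0.01382 + j0.1167.
Step 5 — Magnitude: |H| = 0.1175 (-18.6 dB); phase: φ = 83.2°.

|H| = 0.1175 (-18.6 dB), φ = 83.2°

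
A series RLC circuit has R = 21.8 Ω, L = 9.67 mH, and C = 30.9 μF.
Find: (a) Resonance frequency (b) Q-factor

Step 1 — Resonance condition Im(Z)=0 gives ω₀ = 1/√(LC).
Step 2 — ω₀ = 1/√(0.00967·3.09e-05) = 1829 rad/s.
Step 3 — f₀ = ω₀/(2π) = 291.2 Hz.
Step 4 — Series Q: Q = ω₀L/R = 1829·0.00967/21.8 = 0.8115.

(a) f₀ = 291.2 Hz  (b) Q = 0.8115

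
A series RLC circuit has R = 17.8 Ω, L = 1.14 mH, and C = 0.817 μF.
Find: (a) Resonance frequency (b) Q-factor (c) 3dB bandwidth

Step 1 — Resonance condition Im(Z)=0 gives ω₀ = 1/√(LC).
Step 2 — ω₀ = 1/√(0.00114·8.17e-07) = 3.277e+04 rad/s.
Step 3 — f₀ = ω₀/(2π) = 5215 Hz.
Step 4 — Series Q: Q = ω₀L/R = 3.277e+04·0.00114/17.8 = 2.099.
Step 5 — 3dB bandwidth: Δω = ω₀/Q = 1.561e+04 rad/s; BW = Δω/(2π) = 2485 Hz.

(a) f₀ = 5215 Hz  (b) Q = 2.099  (c) BW = 2485 Hz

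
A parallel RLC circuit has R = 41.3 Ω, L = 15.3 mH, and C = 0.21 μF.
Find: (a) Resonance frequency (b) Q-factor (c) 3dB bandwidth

Step 1 — Resonance: ω₀ = 1/√(LC) = 1/√(0.0153·2.1e-07) = 1.764e+04 rad/s.
Step 2 — f₀ = ω₀/(2π) = 2808 Hz.
Step 3 — Parallel Q: Q = R/(ω₀L) = 41.3/(1.764e+04·0.0153) = 0.153.
Step 4 — Bandwidth: Δω = ω₀/Q = 1.153e+05 rad/s; BW = Δω/(2π) = 1.835e+04 Hz.

(a) f₀ = 2808 Hz  (b) Q = 0.153  (c) BW = 1.835e+04 Hz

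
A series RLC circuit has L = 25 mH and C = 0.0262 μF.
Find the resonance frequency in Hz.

Step 1 — Resonance condition Im(Z)=0 gives ω₀ = 1/√(LC).
Step 2 — ω₀ = 1/√(0.025·2.62e-08) = 3.907e+04 rad/s.
Step 3 — f₀ = ω₀/(2π) = 6219 Hz.

f₀ = 6219 Hz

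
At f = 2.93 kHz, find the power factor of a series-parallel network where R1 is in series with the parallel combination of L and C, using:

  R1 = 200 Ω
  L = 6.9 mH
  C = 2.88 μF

Step 1 — Angular frequency: ω = 2π·f = 2π·2930 = 1.841e+04 rad/s.
Step 2 — Component impedances:
  R1: Z = R = 200 Ω
  L: Z = jωL = j·1.841e+04·0.0069 = 0 + j127 Ω
  C: Z = 1/(jωC) = -j/(ω·C) = 0 - j18.86 Ω
Step 3 — Parallel branch: L || C = 1/(1/L + 1/C) = 0 - j22.15 Ω.
Step 4 — Series with R1: Z_total = R1 + (L || C) = 200 - j22.15 Ω = 201.2∠-6.3° Ω.
Step 5 — Power factor: PF = cos(φ) = Re(Z)/|Z| = 200/201.22 = 0.9939.
Step 6 — Type: Im(Z) = -22.15 ⇒ leading (phase φ = -6.3°).

PF = 0.9939 (leading, φ = -6.3°)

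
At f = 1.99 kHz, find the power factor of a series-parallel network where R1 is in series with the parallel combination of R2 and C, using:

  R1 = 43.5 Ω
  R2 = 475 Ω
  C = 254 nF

Step 1 — Angular frequency: ω = 2π·f = 2π·1990 = 1.25e+04 rad/s.
Step 2 — Component impedances:
  R1: Z = R = 43.5 Ω
  R2: Z = R = 475 Ω
  C: Z = 1/(jωC) = -j/(ω·C) = 0 - j314.9 Ω
Step 3 — Parallel branch: R2 || C = 1/(1/R2 + 1/C) = 145 - j218.7 Ω.
Step 4 — Series with R1: Z_total = R1 + (R2 || C) = 188.5 - j218.7 Ω = 288.8∠-49.2° Ω.
Step 5 — Power factor: PF = cos(φ) = Re(Z)/|Z| = 188.51/288.77 = 0.6528.
Step 6 — Type: Im(Z) = -218.7 ⇒ leading (phase φ = -49.2°).

PF = 0.6528 (leading, φ = -49.2°)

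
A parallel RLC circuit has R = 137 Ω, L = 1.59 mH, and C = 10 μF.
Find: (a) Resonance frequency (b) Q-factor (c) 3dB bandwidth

Step 1 — Resonance: ω₀ = 1/√(LC) = 1/√(0.00159·1e-05) = 7931 rad/s.
Step 2 — f₀ = ω₀/(2π) = 1262 Hz.
Step 3 — Parallel Q: Q = R/(ω₀L) = 137/(7931·0.00159) = 10.86.
Step 4 — Bandwidth: Δω = ω₀/Q = 729.9 rad/s; BW = Δω/(2π) = 116.2 Hz.

(a) f₀ = 1262 Hz  (b) Q = 10.86  (c) BW = 116.2 Hz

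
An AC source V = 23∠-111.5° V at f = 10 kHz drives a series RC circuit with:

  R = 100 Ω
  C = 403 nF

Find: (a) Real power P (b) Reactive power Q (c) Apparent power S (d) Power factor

Step 1 — Angular frequency: ω = 2π·f = 2π·1e+04 = 6.283e+04 rad/s.
Step 2 — Component impedances:
  R: Z = R = 100 Ω
  C: Z = 1/(jωC) = -j/(ω·C) = 0 - j39.49 Ω
Step 3 — Series combination: Z_total = R + C = 100 - j39.49 Ω = 107.5∠-21.6° Ω.
Step 4 — Source phasor: V = 23∠-111.5° V = -8.43 - j21.4 V.
Step 5 — Current: I = V / Z = 0.0001879 - j0.2139 A = 0.2139∠-89.9° A.
Step 6 — Complex power: S = V·I* = 4.576 - j1.807 VA.
Step 7 — Real power: P = Re(S) = 4.576 W.
Step 8 — Reactive power: Q = Im(S) = -1.807 VAR.
Step 9 — Apparent power: |S| = 4.92 VA.
Step 10 — Power factor: PF = P/|S| = 0.9301 (leading).

(a) P = 4.576 W  (b) Q = -1.807 VAR  (c) S = 4.92 VA  (d) PF = 0.9301 (leading)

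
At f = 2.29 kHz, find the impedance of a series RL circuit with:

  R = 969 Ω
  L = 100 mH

Step 1 — Angular frequency: ω = 2π·f = 2π·2290 = 1.439e+04 rad/s.
Step 2 — Component impedances:
  R: Z = R = 969 Ω
  L: Z = jωL = j·1.439e+04·0.1 = 0 + j1439 Ω
Step 3 — Series combination: Z_total = R + L = 969 + j1439 Ω = 1735∠56.0° Ω.

Z = 969 + j1439 Ω = 1735∠56.0° Ω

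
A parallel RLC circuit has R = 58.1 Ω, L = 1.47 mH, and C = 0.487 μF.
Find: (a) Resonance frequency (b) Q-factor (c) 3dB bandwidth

Step 1 — Resonance: ω₀ = 1/√(LC) = 1/√(0.00147·4.87e-07) = 3.737e+04 rad/s.
Step 2 — f₀ = ω₀/(2π) = 5948 Hz.
Step 3 — Parallel Q: Q = R/(ω₀L) = 58.1/(3.737e+04·0.00147) = 1.058.
Step 4 — Bandwidth: Δω = ω₀/Q = 3.534e+04 rad/s; BW = Δω/(2π) = 5625 Hz.

(a) f₀ = 5948 Hz  (b) Q = 1.058  (c) BW = 5625 Hz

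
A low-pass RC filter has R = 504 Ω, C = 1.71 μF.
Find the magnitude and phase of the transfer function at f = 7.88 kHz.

Step 1 — Angular frequency: ω = 2π·7880 = 4.951e+04 rad/s.
Step 2 — Transfer function: H(jω) = 1/(1 + jωRC).
Step 3 — Denominator: 1 + jωRC = 1 + j·4.951e+04·504·1.71e-06 = 1 + j42.67.
Step 4 — H = 0.0005489 - j0.02342.
Step 5 — Magnitude: |H| = 0.02343 (-32.6 dB); phase: φ = -88.7°.

|H| = 0.02343 (-32.6 dB), φ = -88.7°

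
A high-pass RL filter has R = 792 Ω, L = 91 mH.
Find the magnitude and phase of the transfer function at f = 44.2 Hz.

Step 1 — Angular frequency: ω = 2π·44.2 = 277.7 rad/s.
Step 2 — Transfer function: H(jω) = jωL/(R + jωL).
Step 3 — Numerator jωL = j·25.27; denominator R + jωL = 792 + j25.27.
Step 4 — H = 0.001017 + j0.03188.
Step 5 — Magnitude: |H| = 0.03189 (-29.9 dB); phase: φ = 88.2°.

|H| = 0.03189 (-29.9 dB), φ = 88.2°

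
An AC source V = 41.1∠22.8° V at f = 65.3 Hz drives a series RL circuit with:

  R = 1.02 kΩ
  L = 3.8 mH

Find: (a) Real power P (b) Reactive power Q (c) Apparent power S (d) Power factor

Step 1 — Angular frequency: ω = 2π·f = 2π·65.3 = 410.3 rad/s.
Step 2 — Component impedances:
  R: Z = R = 1020 Ω
  L: Z = jωL = j·410.3·0.0038 = 0 + j1.559 Ω
Step 3 — Series combination: Z_total = R + L = 1020 + j1.559 Ω = 1020∠0.1° Ω.
Step 4 — Source phasor: V = 41.1∠22.8° V = 37.89 + j15.93 V.
Step 5 — Current: I = V / Z = 0.03717 + j0.01556 A = 0.04029∠22.7° A.
Step 6 — Complex power: S = V·I* = 1.656 + j0.002531 VA.
Step 7 — Real power: P = Re(S) = 1.656 W.
Step 8 — Reactive power: Q = Im(S) = 0.002531 VAR.
Step 9 — Apparent power: |S| = 1.656 VA.
Step 10 — Power factor: PF = P/|S| = 1 (lagging).

(a) P = 1.656 W  (b) Q = 0.002531 VAR  (c) S = 1.656 VA  (d) PF = 1 (lagging)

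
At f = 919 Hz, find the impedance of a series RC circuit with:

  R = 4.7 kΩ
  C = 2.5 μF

Step 1 — Angular frequency: ω = 2π·f = 2π·919 = 5774 rad/s.
Step 2 — Component impedances:
  R: Z = R = 4700 Ω
  C: Z = 1/(jωC) = -j/(ω·C) = 0 - j69.27 Ω
Step 3 — Series combination: Z_total = R + C = 4700 - j69.27 Ω = 4701∠-0.8° Ω.

Z = 4700 - j69.27 Ω = 4701∠-0.8° Ω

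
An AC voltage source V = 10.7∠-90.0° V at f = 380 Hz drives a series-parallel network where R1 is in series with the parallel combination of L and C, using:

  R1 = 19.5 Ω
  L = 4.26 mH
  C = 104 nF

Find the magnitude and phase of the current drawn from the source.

Step 1 — Angular frequency: ω = 2π·f = 2π·380 = 2388 rad/s.
Step 2 — Component impedances:
  R1: Z = R = 19.5 Ω
  L: Z = jωL = j·2388·0.00426 = 0 + j10.17 Ω
  C: Z = 1/(jωC) = -j/(ω·C) = 0 - j4027 Ω
Step 3 — Parallel branch: L || C = 1/(1/L + 1/C) = 0 + j10.2 Ω.
Step 4 — Series with R1: Z_total = R1 + (L || C) = 19.5 + j10.2 Ω = 22.01∠27.6° Ω.
Step 5 — Source phasor: V = 10.7∠-90.0° V = 0 - j10.7 V.
Step 6 — Ohm's law: I = V / Z_total = (0 - j10.7) / (19.5 + j10.2) = -0.2253 - j0.4309 A.
Step 7 — Convert to polar: |I| = 0.4862 A, ∠I = -117.6°.

I = 0.4862∠-117.6° A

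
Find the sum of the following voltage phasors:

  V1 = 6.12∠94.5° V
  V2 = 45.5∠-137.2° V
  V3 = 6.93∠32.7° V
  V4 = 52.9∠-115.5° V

Step 1 — Convert each phasor to rectangular form:
  V1 = 6.12·(cos(94.5°) + j·sin(94.5°)) = -0.4802 + j6.101 V
  V2 = 45.5·(cos(-137.2°) + j·sin(-137.2°)) = -33.38 - j30.91 V
  V3 = 6.93·(cos(32.7°) + j·sin(32.7°)) = 5.832 + j3.744 V
  V4 = 52.9·(cos(-115.5°) + j·sin(-115.5°)) = -22.77 - j47.75 V
Step 2 — Sum components: V_total = -50.81 - j68.82 V.
Step 3 — Convert to polar: |V_total| = 85.54 V, ∠V_total = -126.4°.

V_total = 85.54∠-126.4° V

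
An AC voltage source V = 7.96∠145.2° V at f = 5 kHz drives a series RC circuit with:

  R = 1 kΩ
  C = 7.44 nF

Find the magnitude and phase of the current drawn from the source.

Step 1 — Angular frequency: ω = 2π·f = 2π·5000 = 3.142e+04 rad/s.
Step 2 — Component impedances:
  R: Z = R = 1000 Ω
  C: Z = 1/(jωC) = -j/(ω·C) = 0 - j4278 Ω
Step 3 — Series combination: Z_total = R + C = 1000 - j4278 Ω = 4394∠-76.8° Ω.
Step 4 — Source phasor: V = 7.96∠145.2° V = -6.536 + j4.543 V.
Step 5 — Ohm's law: I = V / Z_total = (-6.536 + j4.543) / (1000 - j4278) = -0.001345 - j0.001213 A.
Step 6 — Convert to polar: |I| = 0.001812 A, ∠I = -138.0°.

I = 0.001812∠-138.0° A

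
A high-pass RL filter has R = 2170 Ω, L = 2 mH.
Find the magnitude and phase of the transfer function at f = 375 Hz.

Step 1 — Angular frequency: ω = 2π·375 = 2356 rad/s.
Step 2 — Transfer function: H(jω) = jωL/(R + jωL).
Step 3 — Numerator jωL = j·4.712; denominator R + jωL = 2170 + j4.712.
Step 4 — H = 4.716e-06 + j0.002172.
Step 5 — Magnitude: |H| = 0.002172 (-53.3 dB); phase: φ = 89.9°.

|H| = 0.002172 (-53.3 dB), φ = 89.9°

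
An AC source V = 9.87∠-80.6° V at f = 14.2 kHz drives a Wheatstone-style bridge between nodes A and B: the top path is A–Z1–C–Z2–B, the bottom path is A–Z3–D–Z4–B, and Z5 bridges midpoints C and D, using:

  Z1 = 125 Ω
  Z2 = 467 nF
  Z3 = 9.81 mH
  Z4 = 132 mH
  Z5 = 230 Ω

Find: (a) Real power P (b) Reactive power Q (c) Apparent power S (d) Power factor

Step 1 — Angular frequency: ω = 2π·f = 2π·1.42e+04 = 8.922e+04 rad/s.
Step 2 — Component impedances:
  Z1: Z = R = 125 Ω
  Z2: Z = 1/(jωC) = -j/(ω·C) = 0 - j24 Ω
  Z3: Z = jωL = j·8.922e+04·0.00981 = 0 + j875.3 Ω
  Z4: Z = jωL = j·8.922e+04·0.132 = 0 + j1.178e+04 Ω
  Z5: Z = R = 230 Ω
Step 3 — Bridge requires nodal analysis (the Z5 bridge couples midpoints C and D, so the two paths cannot be reduced to a simple series/parallel combination). Setting node B to ground and injecting 1 A at node A, the 3-node admittance system at A, C, D solves to V_A = Z_AB = 118.9 - j8.888 Ω = 119.2∠-4.3° Ω.
Step 4 — Source phasor: V = 9.87∠-80.6° V = 1.612 - j9.737 V.
Step 5 — Current: I = V / Z = 0.01957 - j0.08044 A = 0.08279∠-76.3° A.
Step 6 — Complex power: S = V·I* = 0.8149 - j0.06092 VA.
Step 7 — Real power: P = Re(S) = 0.8149 W.
Step 8 — Reactive power: Q = Im(S) = -0.06092 VAR.
Step 9 — Apparent power: |S| = 0.8171 VA.
Step 10 — Power factor: PF = P/|S| = 0.9972 (leading).

(a) P = 0.8149 W  (b) Q = -0.06092 VAR  (c) S = 0.8171 VA  (d) PF = 0.9972 (leading)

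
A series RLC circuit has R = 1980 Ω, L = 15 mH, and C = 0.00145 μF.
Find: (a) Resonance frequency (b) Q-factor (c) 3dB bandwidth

Step 1 — Resonance condition Im(Z)=0 gives ω₀ = 1/√(LC).
Step 2 — ω₀ = 1/√(0.015·1.45e-09) = 2.144e+05 rad/s.
Step 3 — f₀ = ω₀/(2π) = 3.413e+04 Hz.
Step 4 — Series Q: Q = ω₀L/R = 2.144e+05·0.015/1980 = 1.624.
Step 5 — 3dB bandwidth: Δω = ω₀/Q = 1.32e+05 rad/s; BW = Δω/(2π) = 2.101e+04 Hz.

(a) f₀ = 3.413e+04 Hz  (b) Q = 1.624  (c) BW = 2.101e+04 Hz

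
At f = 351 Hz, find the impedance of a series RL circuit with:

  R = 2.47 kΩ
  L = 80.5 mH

Step 1 — Angular frequency: ω = 2π·f = 2π·351 = 2205 rad/s.
Step 2 — Component impedances:
  R: Z = R = 2470 Ω
  L: Z = jωL = j·2205·0.0805 = 0 + j177.5 Ω
Step 3 — Series combination: Z_total = R + L = 2470 + j177.5 Ω = 2476∠4.1° Ω.

Z = 2470 + j177.5 Ω = 2476∠4.1° Ω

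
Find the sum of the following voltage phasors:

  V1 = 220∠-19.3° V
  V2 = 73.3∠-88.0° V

Step 1 — Convert each phasor to rectangular form:
  V1 = 220·(cos(-19.3°) + j·sin(-19.3°)) = 207.6 - j72.71 V
  V2 = 73.3·(cos(-88.0°) + j·sin(-88.0°)) = 2.558 - j73.26 V
Step 2 — Sum components: V_total = 210.2 - j146 V.
Step 3 — Convert to polar: |V_total| = 255.9 V, ∠V_total = -34.8°.

V_total = 255.9∠-34.8° V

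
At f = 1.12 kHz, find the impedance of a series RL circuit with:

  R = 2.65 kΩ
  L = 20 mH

Step 1 — Angular frequency: ω = 2π·f = 2π·1120 = 7037 rad/s.
Step 2 — Component impedances:
  R: Z = R = 2650 Ω
  L: Z = jωL = j·7037·0.02 = 0 + j140.7 Ω
Step 3 — Series combination: Z_total = R + L = 2650 + j140.7 Ω = 2654∠3.0° Ω.

Z = 2650 + j140.7 Ω = 2654∠3.0° Ω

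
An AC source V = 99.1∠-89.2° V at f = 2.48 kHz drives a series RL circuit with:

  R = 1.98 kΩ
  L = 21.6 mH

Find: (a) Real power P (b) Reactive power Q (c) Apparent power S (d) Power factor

Step 1 — Angular frequency: ω = 2π·f = 2π·2480 = 1.558e+04 rad/s.
Step 2 — Component impedances:
  R: Z = R = 1980 Ω
  L: Z = jωL = j·1.558e+04·0.0216 = 0 + j336.6 Ω
Step 3 — Series combination: Z_total = R + L = 1980 + j336.6 Ω = 2008∠9.6° Ω.
Step 4 — Source phasor: V = 99.1∠-89.2° V = 1.384 - j99.09 V.
Step 5 — Current: I = V / Z = -0.007589 - j0.04876 A = 0.04934∠-98.8° A.
Step 6 — Complex power: S = V·I* = 4.821 + j0.8195 VA.
Step 7 — Real power: P = Re(S) = 4.821 W.
Step 8 — Reactive power: Q = Im(S) = 0.8195 VAR.
Step 9 — Apparent power: |S| = 4.89 VA.
Step 10 — Power factor: PF = P/|S| = 0.9859 (lagging).

(a) P = 4.821 W  (b) Q = 0.8195 VAR  (c) S = 4.89 VA  (d) PF = 0.9859 (lagging)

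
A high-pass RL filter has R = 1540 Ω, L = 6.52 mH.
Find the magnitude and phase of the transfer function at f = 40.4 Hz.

Step 1 — Angular frequency: ω = 2π·40.4 = 253.8 rad/s.
Step 2 — Transfer function: H(jω) = jωL/(R + jωL).
Step 3 — Numerator jωL = j·1.655; denominator R + jωL = 1540 + j1.655.
Step 4 — H = 1.155e-06 + j0.001075.
Step 5 — Magnitude: |H| = 0.001075 (-59.4 dB); phase: φ = 89.9°.

|H| = 0.001075 (-59.4 dB), φ = 89.9°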